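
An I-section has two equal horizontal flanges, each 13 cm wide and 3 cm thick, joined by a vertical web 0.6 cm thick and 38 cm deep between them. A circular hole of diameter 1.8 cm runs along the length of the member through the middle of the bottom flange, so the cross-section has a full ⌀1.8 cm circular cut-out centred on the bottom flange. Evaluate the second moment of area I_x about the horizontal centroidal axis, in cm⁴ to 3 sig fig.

Decompose the section into non-overlapping parts with the origin at the bottom-left of its bounding rectangle.
Bottom flange: 13 × 3, A = 39 cm², y = 1.5 cm, Ī = 29.25 cm⁴.
Web: 0.6 × 38, A = 22.8 cm², y = 22 cm, Ī = 2743.6 cm⁴.
Top flange: 13 × 3, A = 39 cm², y = 42.5 cm, Ī = 29.25 cm⁴.
Hole (subtracted): ⌀1.8, A = 2.5447 cm², y = 1.5 cm, Ī = 0.5153 cm⁴.
Centroid: ȳ = ΣA·y / ΣA = 22.531 cm.
Transfer each piece to the horizontal centroidal axis using Ī + A·d² with d = y − 22.531:
  bottom flange: d = -21.031 cm → contributes +17 279 cm⁴
  web: d = -0.53092 cm → contributes +2 750 cm⁴
  top flange: d = 19.969 cm → contributes +15 581 cm⁴
  hole: d = -21.031 cm → contributes −1 126 cm⁴
Total I = 34 484 cm⁴.

I_x ≈ 3.45 × 10⁴ cm⁴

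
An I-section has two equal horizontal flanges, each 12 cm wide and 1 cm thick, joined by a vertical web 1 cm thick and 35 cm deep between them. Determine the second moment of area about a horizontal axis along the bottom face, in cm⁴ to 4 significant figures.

Decompose the section into non-overlapping parts with the origin at the bottom-left of its bounding rectangle.
Bottom flange: 12 × 1, A = 12 cm², y = 0.5 cm, Ī = 1 cm⁴.
Web: 1 × 35, A = 35 cm², y = 18.5 cm, Ī = 3572.92 cm⁴.
Top flange: 12 × 1, A = 12 cm², y = 36.5 cm, Ī = 1 cm⁴.
Transfer each piece to the bottom edge using Ī + A·d² with d = y − 0:
  bottom flange: d = 0.5 cm → contributes +4 cm⁴
  web: d = 18.5 cm → contributes +15551.7 cm⁴
  top flange: d = 36.5 cm → contributes +15 988 cm⁴
Total I = 31543.7 cm⁴.

I_base ≈ 3.154 × 10⁴ cm⁴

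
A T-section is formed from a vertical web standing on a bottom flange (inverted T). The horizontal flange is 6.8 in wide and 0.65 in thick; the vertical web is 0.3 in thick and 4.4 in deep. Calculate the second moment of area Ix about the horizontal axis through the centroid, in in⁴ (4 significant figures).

Ix ≈ 8.766 in⁴

Split into non-overlapping primitives; take the origin at the lower-left of the bounding box.
Flange: 6.8 × 0.65, A = 4.42 in², y = 0.325 in, Ī = 0.155621 in⁴.
Web: 0.3 × 4.4, A = 1.32 in², y = 2.85 in, Ī = 2.1296 in⁴.
Centroid: ȳ = ΣA·y / ΣA = 0.905662 in.
Transfer each piece to the horizontal axis through the centroid using Ī + A·d² with d = y − 0.905662:
  flange: d = -0.580662 in → contributes +1.64591 in⁴
  web: d = 1.94434 in → contributes +7.11979 in⁴
Total I = 8.7657 in⁴.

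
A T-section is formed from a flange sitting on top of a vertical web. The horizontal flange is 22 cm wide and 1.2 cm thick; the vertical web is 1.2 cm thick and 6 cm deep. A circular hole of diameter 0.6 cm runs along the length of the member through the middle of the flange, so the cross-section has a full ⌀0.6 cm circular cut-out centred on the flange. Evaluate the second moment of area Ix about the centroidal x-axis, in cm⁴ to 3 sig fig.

Decompose the section into non-overlapping parts with the origin at the bottom-left of its bounding rectangle.
Flange: 22 × 1.2, A = 26.4 cm², y = 6.6 cm, Ī = 3.168 cm⁴.
Web: 1.2 × 6, A = 7.2 cm², y = 3 cm, Ī = 21.6 cm⁴.
Hole (subtracted): ⌀0.6, A = 0.28274 cm², y = 6.6 cm, Ī = 0.0063617 cm⁴.
Centroid: ȳ = ΣA·y / ΣA = 5.822 cm.
Transfer each piece to the centroidal x-axis using Ī + A·d² with d = y − 5.822:
  flange: d = 0.77798 cm → contributes +19.146 cm⁴
  web: d = -2.822 cm → contributes +78.94 cm⁴
  hole: d = 0.77798 cm → contributes −0.17749 cm⁴
Total I = 97.909 cm⁴.

Ix ≈ 97.9 cm⁴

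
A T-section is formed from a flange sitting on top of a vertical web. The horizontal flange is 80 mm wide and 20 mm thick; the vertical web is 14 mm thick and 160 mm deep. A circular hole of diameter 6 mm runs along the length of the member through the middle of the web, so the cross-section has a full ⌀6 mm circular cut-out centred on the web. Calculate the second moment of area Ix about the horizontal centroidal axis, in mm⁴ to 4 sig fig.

Ix ≈ 1.235 × 10⁷ mm⁴

Treat the section as a set of non-overlapping primitives; coordinates are from the bounding-box lower-left.
Flange: 80 × 20, A = 1 600 mm², y = 170 mm, Ī = 53333.3 mm⁴.
Web: 14 × 160, A = 2 240 mm², y = 80 mm, Ī = 4 778 667 mm⁴.
Hole (subtracted): ⌀6, A = 28.2743 mm², y = 80 mm, Ī = 63.6173 mm⁴.
Centroid: ȳ = ΣA·y / ΣA = 117.778 mm.
Transfer each piece to the horizontal centroidal axis using Ī + A·d² with d = y − 117.778:
  flange: d = 52.2218 mm → contributes +4 416 725 mm⁴
  web: d = -37.7782 mm → contributes +7 975 572 mm⁴
  hole: d = -37.7782 mm → contributes −40416.5 mm⁴
Total I = 12 351 881 mm⁴.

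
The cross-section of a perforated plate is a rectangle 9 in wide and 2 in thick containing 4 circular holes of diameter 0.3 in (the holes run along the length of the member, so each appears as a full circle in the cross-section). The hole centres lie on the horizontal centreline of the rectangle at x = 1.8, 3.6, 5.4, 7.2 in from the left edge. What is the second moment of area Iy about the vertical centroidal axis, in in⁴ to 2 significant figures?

Iy ≈ 120 in⁴

Split into non-overlapping primitives; take the origin at the lower-left of the bounding box.
Plate: 9 × 2, A = 18 in², x = 4.5 in, Ī = 121.5 in⁴.
Hole 1 (subtracted): ⌀0.3, A = 0.07069 in², x = 1.8 in, Ī = 0.0003976 in⁴.
Hole 2 (subtracted): ⌀0.3, A = 0.07069 in², x = 3.6 in, Ī = 0.0003976 in⁴.
Hole 3 (subtracted): ⌀0.3, A = 0.07069 in², x = 5.4 in, Ī = 0.0003976 in⁴.
Hole 4 (subtracted): ⌀0.3, A = 0.07069 in², x = 7.2 in, Ī = 0.0003976 in⁴.
By symmetry the centroid is at mid-width, x̄ = 4.5 in.
Transfer each piece to the vertical centroidal axis using Ī + A·d² with d = x − 4.5:
  plate: d = 0 in → contributes +121.5 in⁴
  hole 1: d = -2.7 in → contributes −0.5157 in⁴
  hole 2: d = -0.9 in → contributes −0.05765 in⁴
  hole 3: d = 0.9 in → contributes −0.05765 in⁴
  hole 4: d = 2.7 in → contributes −0.5157 in⁴
Total I = 120.4 in⁴.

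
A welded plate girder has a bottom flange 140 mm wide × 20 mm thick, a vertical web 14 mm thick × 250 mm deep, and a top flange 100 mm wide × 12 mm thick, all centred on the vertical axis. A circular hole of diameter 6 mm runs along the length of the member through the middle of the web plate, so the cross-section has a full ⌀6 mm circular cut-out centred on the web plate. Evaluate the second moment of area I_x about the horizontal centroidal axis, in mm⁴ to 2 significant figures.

I_x ≈ 8.3 × 10⁷ mm⁴

Split into non-overlapping primitives; take the origin at the lower-left of the bounding box.
Bottom plate: 140 × 20, A = 2 800 mm², y = 10 mm, Ī = 93 333 mm⁴.
Web plate: 14 × 250, A = 3 500 mm², y = 145 mm, Ī = 18 229 167 mm⁴.
Top plate: 100 × 12, A = 1 200 mm², y = 276 mm, Ī = 14 400 mm⁴.
Hole (subtracted): ⌀6, A = 28.27 mm², y = 145 mm, Ī = 63.62 mm⁴.
Centroid: ȳ = ΣA·y / ΣA = 115.4 mm.
Transfer each piece to the horizontal centroidal axis using Ī + A·d² with d = y − 115.4:
  bottom plate: d = -105.4 mm → contributes +31 227 670 mm⁴
  web plate: d = 29.55 mm → contributes +21 285 666 mm⁴
  top plate: d = 160.6 mm → contributes +30 946 505 mm⁴
  hole: d = 29.55 mm → contributes −24 755 mm⁴
Total I = 83 435 086 mm⁴.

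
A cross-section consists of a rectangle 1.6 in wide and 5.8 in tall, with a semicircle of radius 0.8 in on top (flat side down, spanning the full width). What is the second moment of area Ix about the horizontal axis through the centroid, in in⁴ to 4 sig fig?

Break the section into simple shapes (no overlaps), measuring from the bottom-left corner of the bounding box.
Rectangular body: 1.6 × 5.8, A = 9.28 in², y = 2.9 in, Ī = 26.0149 in⁴.
Semicircular cap: semicircle r = 0.8, A = 1.00531 in², y = 6.13953 in, Ī = 0.0449565 in⁴.
Centroid: ȳ = ΣA·y / ΣA = 3.21664 in.
Transfer each piece to the horizontal axis through the centroid using Ī + A·d² with d = y − 3.21664:
  rectangular body: d = -0.316639 in → contributes +26.9453 in⁴
  semicircular cap: d = 2.92289 in → contributes +8.63361 in⁴
Total I = 35.579 in⁴.

Ix ≈ 35.58 in⁴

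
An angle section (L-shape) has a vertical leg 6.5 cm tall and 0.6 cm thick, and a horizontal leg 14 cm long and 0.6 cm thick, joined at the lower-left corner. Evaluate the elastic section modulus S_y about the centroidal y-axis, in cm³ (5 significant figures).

S_y ≈ 27.720 cm³

Treat the section as a set of non-overlapping primitives; coordinates are from the bounding-box lower-left.
Vertical leg: 0.6 × 6.5, A = 3.9 cm², x = 0.3 cm, Ī = 0.117 cm⁴.
Horizontal leg (remainder): 13.4 × 0.6, A = 8.04 cm², x = 7.3 cm, Ī = 120.3052 cm⁴.
Centroid: x̄ = ΣA·x / ΣA = 5.013568 cm.
Transfer each piece to the centroidal y-axis using Ī + A·d² with d = x − 5.013568:
  vertical leg: d = -4.713568 cm → contributes +86.76611 cm⁴
  horizontal leg (remainder): d = 2.286432 cm → contributes +162.3365 cm⁴
Total I = 249.1026 cm⁴.
Extreme fibre distance c = 8.986432 cm; S = I/c = 27.71986 cm³.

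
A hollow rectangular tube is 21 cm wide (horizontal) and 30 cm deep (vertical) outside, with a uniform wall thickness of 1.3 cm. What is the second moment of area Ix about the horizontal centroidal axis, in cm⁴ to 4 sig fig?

Split into non-overlapping primitives; take the origin at the lower-left of the bounding box.
Outer rectangle: 21 × 30, A = 630 cm², y = 15 cm, Ī = 47 250 cm⁴.
Inner void (subtracted): 18.4 × 27.4, A = 504.16 cm², y = 15 cm, Ī = 31541.9 cm⁴.
By symmetry the centroid is at mid-height, ȳ = 15 cm.
All pieces are centred on the horizontal centroidal axis, so I = ΣĪ (holes subtracted) = 15708.1 cm⁴.

Ix ≈ 1.571 × 10⁴ cm⁴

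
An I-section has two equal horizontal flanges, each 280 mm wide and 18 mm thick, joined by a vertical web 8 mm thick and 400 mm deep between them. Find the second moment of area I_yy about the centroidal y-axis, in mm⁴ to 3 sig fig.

Split into non-overlapping primitives; take the origin at the lower-left of the bounding box.
Bottom flange: 280 × 18, A = 5 040 mm², x = 140 mm, Ī = 32 928 000 mm⁴.
Web: 8 × 400, A = 3 200 mm², x = 140 mm, Ī = 17 067 mm⁴.
Top flange: 280 × 18, A = 5 040 mm², x = 140 mm, Ī = 32 928 000 mm⁴.
By symmetry the centroid is at mid-width, x̄ = 140 mm.
All pieces are centred on the centroidal y-axis, so I = ΣĪ = 65 873 067 mm⁴.

I_yy ≈ 6.59 × 10⁷ mm⁴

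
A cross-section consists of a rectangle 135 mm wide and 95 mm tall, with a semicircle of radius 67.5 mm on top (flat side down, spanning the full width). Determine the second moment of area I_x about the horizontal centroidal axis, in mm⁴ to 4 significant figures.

Break the section into simple shapes (no overlaps), measuring from the bottom-left corner of the bounding box.
Rectangular body: 135 × 95, A = 12 825 mm², y = 47.5 mm, Ī = 9 645 469 mm⁴.
Semicircular cap: semicircle r = 67.5, A = 7156.94 mm², y = 123.648 mm, Ī = 2 278 490 mm⁴.
Centroid: ȳ = ΣA·y / ΣA = 74.7739 mm.
Transfer each piece to the horizontal centroidal axis using Ī + A·d² with d = y − 74.7739:
  rectangular body: d = -27.2739 mm → contributes +19 185 562 mm⁴
  semicircular cap: d = 48.874 mm → contributes +19 374 021 mm⁴
Total I = 38 559 583 mm⁴.

I_x ≈ 3.856 × 10⁷ mm⁴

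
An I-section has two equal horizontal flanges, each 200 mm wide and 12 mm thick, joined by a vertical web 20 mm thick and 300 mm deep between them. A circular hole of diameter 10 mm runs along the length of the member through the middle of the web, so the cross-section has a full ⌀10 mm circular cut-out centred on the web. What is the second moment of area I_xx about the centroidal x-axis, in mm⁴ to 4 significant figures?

I_xx ≈ 1.619 × 10⁸ mm⁴

Decompose the section into non-overlapping parts with the origin at the bottom-left of its bounding rectangle.
Bottom flange: 200 × 12, A = 2 400 mm², y = 6 mm, Ī = 28 800 mm⁴.
Web: 20 × 300, A = 6 000 mm², y = 162 mm, Ī = 45 000 000 mm⁴.
Top flange: 200 × 12, A = 2 400 mm², y = 318 mm, Ī = 28 800 mm⁴.
Hole (subtracted): ⌀10, A = 78.5398 mm², y = 162 mm, Ī = 490.874 mm⁴.
By symmetry the centroid is at mid-height, ȳ = 162 mm.
Transfer each piece to the centroidal x-axis using Ī + A·d² with d = y − 162:
  bottom flange: d = -156 mm → contributes +58 435 200 mm⁴
  web: d = 0 mm → contributes +45 000 000 mm⁴
  top flange: d = 156 mm → contributes +58 435 200 mm⁴
  hole: d = 0 mm → contributes −490.874 mm⁴
Total I = 161 869 909 mm⁴.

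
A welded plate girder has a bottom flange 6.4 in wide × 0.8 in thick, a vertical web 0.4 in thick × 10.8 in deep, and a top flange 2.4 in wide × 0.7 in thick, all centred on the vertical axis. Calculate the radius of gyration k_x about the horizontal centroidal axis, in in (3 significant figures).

Treat the section as a set of non-overlapping primitives; coordinates are from the bounding-box lower-left.
Bottom plate: 6.4 × 0.8, A = 5.12 in², y = 0.4 in, Ī = 0.27307 in⁴.
Web plate: 0.4 × 10.8, A = 4.32 in², y = 6.2 in, Ī = 41.99 in⁴.
Top plate: 2.4 × 0.7, A = 1.68 in², y = 11.95 in, Ī = 0.0686 in⁴.
Centroid: ȳ = ΣA·y / ΣA = 4.3982 in.
Transfer each piece to the horizontal centroidal axis using Ī + A·d² with d = y − 4.3982:
  bottom plate: d = -3.9982 in → contributes +82.119 in⁴
  web plate: d = 1.8018 in → contributes +56.015 in⁴
  top plate: d = 7.5518 in → contributes +95.878 in⁴
Total I = 234.01 in⁴.
Radius of gyration: k = √(I/A) = √(234.01 / 11.12) = 4.5874 in.

k_x ≈ 4.59 in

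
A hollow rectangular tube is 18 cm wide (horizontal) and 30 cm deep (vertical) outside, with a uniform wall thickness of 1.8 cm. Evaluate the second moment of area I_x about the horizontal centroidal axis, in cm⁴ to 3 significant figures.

I_x ≈ 1.84 × 10⁴ cm⁴

Break the section into simple shapes (no overlaps), measuring from the bottom-left corner of the bounding box.
Outer rectangle: 18 × 30, A = 540 cm², y = 15 cm, Ī = 40 500 cm⁴.
Inner void (subtracted): 14.4 × 26.4, A = 380.16 cm², y = 15 cm, Ī = 22 080 cm⁴.
By symmetry the centroid is at mid-height, ȳ = 15 cm.
All pieces are centred on the horizontal centroidal axis, so I = ΣĪ (holes subtracted) = 18 420 cm⁴.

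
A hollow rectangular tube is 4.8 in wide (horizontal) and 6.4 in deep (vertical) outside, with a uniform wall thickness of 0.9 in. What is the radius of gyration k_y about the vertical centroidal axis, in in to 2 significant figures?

k_y ≈ 1.7 in

Treat the section as a set of non-overlapping primitives; coordinates are from the bounding-box lower-left.
Outer rectangle: 4.8 × 6.4, A = 30.72 in², x = 2.4 in, Ī = 58.98 in⁴.
Inner void (subtracted): 3 × 4.6, A = 13.8 in², x = 2.4 in, Ī = 10.35 in⁴.
By symmetry the centroid is at mid-width, x̄ = 2.4 in.
All pieces are centred on the vertical centroidal axis, so I = ΣĪ (holes subtracted) = 48.63 in⁴.
Radius of gyration: k = √(I/A) = √(48.63 / 16.92) = 1.695 in.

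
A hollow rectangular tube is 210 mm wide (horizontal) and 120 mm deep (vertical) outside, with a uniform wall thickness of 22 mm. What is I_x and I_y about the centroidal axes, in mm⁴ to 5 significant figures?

I_x ≈ 2.4167 × 10⁷ mm⁴, I_y ≈ 6.3639 × 10⁷ mm⁴

Break the section into simple shapes (no overlaps), measuring from the bottom-left corner of the bounding box.
Outer rectangle: 210 × 120, A = 25 200 mm², y = 60 mm, Ī = 30 240 000 mm⁴.
Inner void (subtracted): 166 × 76, A = 12 616 mm², y = 60 mm, Ī = 6 072 501 mm⁴.
By symmetry the centroid is at mid-height, ȳ = 60 mm.
All pieces are centred on the centroidal x-axis, so I = ΣĪ (holes subtracted) = 24 167 499 mm⁴.
Repeating about the centroidal y-axis gives I_y = 63 639 459 mm⁴.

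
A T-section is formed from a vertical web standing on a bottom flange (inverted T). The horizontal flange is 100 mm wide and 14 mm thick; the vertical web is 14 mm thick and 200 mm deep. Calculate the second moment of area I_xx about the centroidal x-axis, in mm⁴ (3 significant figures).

Treat the section as a set of non-overlapping primitives; coordinates are from the bounding-box lower-left.
Flange: 100 × 14, A = 1 400 mm², y = 7 mm, Ī = 22 867 mm⁴.
Web: 14 × 200, A = 2 800 mm², y = 114 mm, Ī = 9 333 333 mm⁴.
Centroid: ȳ = ΣA·y / ΣA = 78.333 mm.
Transfer each piece to the centroidal x-axis using Ī + A·d² with d = y − 78.333:
  flange: d = -71.333 mm → contributes +7 146 689 mm⁴
  web: d = 35.667 mm → contributes +12 895 244 mm⁴
Total I = 20 041 933 mm⁴.

I_xx ≈ 2.00 × 10⁷ mm⁴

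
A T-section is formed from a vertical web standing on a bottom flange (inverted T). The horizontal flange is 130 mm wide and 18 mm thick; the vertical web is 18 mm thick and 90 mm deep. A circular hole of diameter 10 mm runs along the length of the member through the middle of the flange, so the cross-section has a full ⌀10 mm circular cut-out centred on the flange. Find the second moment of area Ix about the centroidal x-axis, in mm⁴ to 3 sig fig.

Split into non-overlapping primitives; take the origin at the lower-left of the bounding box.
Flange: 130 × 18, A = 2 340 mm², y = 9 mm, Ī = 63 180 mm⁴.
Web: 18 × 90, A = 1 620 mm², y = 63 mm, Ī = 1 093 500 mm⁴.
Hole (subtracted): ⌀10, A = 78.54 mm², y = 9 mm, Ī = 490.87 mm⁴.
Centroid: ȳ = ΣA·y / ΣA = 31.538 mm.
Transfer each piece to the centroidal x-axis using Ī + A·d² with d = y − 31.538:
  flange: d = -22.538 mm → contributes +1 251 800 mm⁴
  web: d = 31.462 mm → contributes +2 697 078 mm⁴
  hole: d = -22.538 mm → contributes −40 386 mm⁴
Total I = 3 908 493 mm⁴.

Ix ≈ 3.91 × 10⁶ mm⁴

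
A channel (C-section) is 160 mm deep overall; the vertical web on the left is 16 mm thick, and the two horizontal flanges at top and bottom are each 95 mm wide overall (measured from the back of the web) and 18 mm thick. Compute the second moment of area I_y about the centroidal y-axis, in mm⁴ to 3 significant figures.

I_y ≈ 4.57 × 10⁶ mm⁴

Break the section into simple shapes (no overlaps), measuring from the bottom-left corner of the bounding box.
Web: 16 × 160, A = 2 560 mm², x = 8 mm, Ī = 54 613 mm⁴.
Top flange (beyond web): 79 × 18, A = 1 422 mm², x = 55.5 mm, Ī = 739 559 mm⁴.
Bottom flange (beyond web): 79 × 18, A = 1 422 mm², x = 55.5 mm, Ī = 739 559 mm⁴.
Centroid: x̄ = ΣA·x / ΣA = 32.998 mm.
Transfer each piece to the centroidal y-axis using Ī + A·d² with d = x − 32.998:
  web: d = -24.998 mm → contributes +1 654 376 mm⁴
  top flange (beyond web): d = 22.502 mm → contributes +1 459 564 mm⁴
  bottom flange (beyond web): d = 22.502 mm → contributes +1 459 564 mm⁴
Total I = 4 573 505 mm⁴.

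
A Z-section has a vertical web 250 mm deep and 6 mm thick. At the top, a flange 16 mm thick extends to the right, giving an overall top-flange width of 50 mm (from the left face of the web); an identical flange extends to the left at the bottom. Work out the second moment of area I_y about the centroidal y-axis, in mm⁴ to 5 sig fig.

I_y ≈ 1.1117 × 10⁶ mm⁴

Break the section into simple shapes (no overlaps), measuring from the bottom-left corner of the bounding box.
Web: 6 × 250, A = 1 500 mm², x = 47 mm, Ī = 4 500 mm⁴.
Top flange (beyond web): 44 × 16, A = 704 mm², x = 72 mm, Ī = 113578.7 mm⁴.
Bottom flange (beyond web): 44 × 16, A = 704 mm², x = 22 mm, Ī = 113578.7 mm⁴.
Centroid: x̄ = ΣA·x / ΣA = 47 mm.
Transfer each piece to the centroidal y-axis using Ī + A·d² with d = x − 47:
  web: d = 0 mm → contributes +4 500 mm⁴
  top flange (beyond web): d = 25 mm → contributes +553578.7 mm⁴
  bottom flange (beyond web): d = -25 mm → contributes +553578.7 mm⁴
Total I = 1 111 657 mm⁴.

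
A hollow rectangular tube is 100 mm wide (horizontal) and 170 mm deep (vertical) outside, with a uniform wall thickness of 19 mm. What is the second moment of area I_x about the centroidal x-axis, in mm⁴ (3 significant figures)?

Break the section into simple shapes (no overlaps), measuring from the bottom-left corner of the bounding box.
Outer rectangle: 100 × 170, A = 17 000 mm², y = 85 mm, Ī = 40 941 667 mm⁴.
Inner void (subtracted): 62 × 132, A = 8 184 mm², y = 85 mm, Ī = 11 883 168 mm⁴.
By symmetry the centroid is at mid-height, ȳ = 85 mm.
All pieces are centred on the centroidal x-axis, so I = ΣĪ (holes subtracted) = 29 058 499 mm⁴.

I_x ≈ 2.91 × 10⁷ mm⁴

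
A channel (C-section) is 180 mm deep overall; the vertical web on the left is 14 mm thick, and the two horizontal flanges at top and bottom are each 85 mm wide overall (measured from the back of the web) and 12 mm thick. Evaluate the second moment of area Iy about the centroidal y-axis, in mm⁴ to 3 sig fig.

Iy ≈ 2.59 × 10⁶ mm⁴

Decompose the section into non-overlapping parts with the origin at the bottom-left of its bounding rectangle.
Web: 14 × 180, A = 2 520 mm², x = 7 mm, Ī = 41 160 mm⁴.
Top flange (beyond web): 71 × 12, A = 852 mm², x = 49.5 mm, Ī = 357 911 mm⁴.
Bottom flange (beyond web): 71 × 12, A = 852 mm², x = 49.5 mm, Ī = 357 911 mm⁴.
Centroid: x̄ = ΣA·x / ΣA = 24.145 mm.
Transfer each piece to the centroidal y-axis using Ī + A·d² with d = x − 24.145:
  web: d = -17.145 mm → contributes +781 907 mm⁴
  top flange (beyond web): d = 25.355 mm → contributes +905 646 mm⁴
  bottom flange (beyond web): d = 25.355 mm → contributes +905 646 mm⁴
Total I = 2 593 199 mm⁴.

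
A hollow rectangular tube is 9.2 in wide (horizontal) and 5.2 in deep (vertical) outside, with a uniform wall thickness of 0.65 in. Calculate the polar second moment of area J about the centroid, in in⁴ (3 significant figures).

J ≈ 246 in⁴

Decompose the section into non-overlapping parts with the origin at the bottom-left of its bounding rectangle.
Outer rectangle: 9.2 × 5.2, A = 47.84 in², y = 2.6 in, Ī = 107.8 in⁴.
Inner void (subtracted): 7.9 × 3.9, A = 30.81 in², y = 2.6 in, Ī = 39.052 in⁴.
By symmetry the centroid is at mid-height, ȳ = 2.6 in.
All pieces are centred on the centroidal x-axis, so I = ΣĪ (holes subtracted) = 68.748 in⁴.
Repeating about the centroidal y-axis gives I_y = 177.19 in⁴.
Polar second moment: J = I_x + I_y = 245.94 in⁴.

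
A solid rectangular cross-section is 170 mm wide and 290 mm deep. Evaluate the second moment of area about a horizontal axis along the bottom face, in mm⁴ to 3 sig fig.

The section: 170 × 290, A = 49 300 mm², y = 145 mm, Ī = 345 510 833 mm⁴.
Transfer it to the bottom edge using Ī + A·d² with d = y − 0:
  the section: d = 145 mm → contributes +1 382 043 333 mm⁴
Total I = 1 382 043 333 mm⁴.

I_base ≈ 1.38 × 10⁹ mm⁴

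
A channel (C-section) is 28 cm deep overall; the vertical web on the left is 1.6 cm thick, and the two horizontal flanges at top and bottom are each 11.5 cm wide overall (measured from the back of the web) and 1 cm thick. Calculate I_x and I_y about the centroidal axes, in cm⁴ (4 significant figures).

Break the section into simple shapes (no overlaps), measuring from the bottom-left corner of the bounding box.
Web: 1.6 × 28, A = 44.8 cm², y = 14 cm, Ī = 2926.93 cm⁴.
Top flange (beyond web): 9.9 × 1, A = 9.9 cm², y = 27.5 cm, Ī = 0.825 cm⁴.
Bottom flange (beyond web): 9.9 × 1, A = 9.9 cm², y = 0.5 cm, Ī = 0.825 cm⁴.
By symmetry the centroid is at mid-height, ȳ = 14 cm.
Transfer each piece to the centroidal x-axis using Ī + A·d² with d = y − 14:
  web: d = 0 cm → contributes +2926.93 cm⁴
  top flange (beyond web): d = 13.5 cm → contributes +1805.1 cm⁴
  bottom flange (beyond web): d = -13.5 cm → contributes +1805.1 cm⁴
Total I = 6537.13 cm⁴.
For the y-axis: x̄ = 2.56238 cm.
Repeating about the centroidal y-axis gives I_y = 625.264 cm⁴.

I_x ≈ 6537 cm⁴, I_y ≈ 625.3 cm⁴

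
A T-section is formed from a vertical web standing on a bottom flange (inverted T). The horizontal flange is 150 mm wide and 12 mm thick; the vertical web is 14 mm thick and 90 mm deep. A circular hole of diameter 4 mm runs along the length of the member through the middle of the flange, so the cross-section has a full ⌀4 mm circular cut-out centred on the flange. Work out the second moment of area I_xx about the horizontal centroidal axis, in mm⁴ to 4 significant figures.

Decompose the section into non-overlapping parts with the origin at the bottom-left of its bounding rectangle.
Flange: 150 × 12, A = 1 800 mm², y = 6 mm, Ī = 21 600 mm⁴.
Web: 14 × 90, A = 1 260 mm², y = 57 mm, Ī = 850 500 mm⁴.
Hole (subtracted): ⌀4, A = 12.5664 mm², y = 6 mm, Ī = 12.5664 mm⁴.
Centroid: ȳ = ΣA·y / ΣA = 27.0866 mm.
Transfer each piece to the horizontal centroidal axis using Ī + A·d² with d = y − 27.0866:
  flange: d = -21.0866 mm → contributes +821 960 mm⁴
  web: d = 29.9134 mm → contributes +1 977 963 mm⁴
  hole: d = -21.0866 mm → contributes −5600.13 mm⁴
Total I = 2 794 323 mm⁴.

I_xx ≈ 2.794 × 10⁶ mm⁴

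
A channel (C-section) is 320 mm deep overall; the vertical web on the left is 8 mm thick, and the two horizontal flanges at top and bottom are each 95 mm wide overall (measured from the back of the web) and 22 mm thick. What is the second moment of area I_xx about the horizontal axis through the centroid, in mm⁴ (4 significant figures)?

Break the section into simple shapes (no overlaps), measuring from the bottom-left corner of the bounding box.
Web: 8 × 320, A = 2 560 mm², y = 160 mm, Ī = 21 845 333 mm⁴.
Top flange (beyond web): 87 × 22, A = 1 914 mm², y = 309 mm, Ī = 77 198 mm⁴.
Bottom flange (beyond web): 87 × 22, A = 1 914 mm², y = 11 mm, Ī = 77 198 mm⁴.
By symmetry the centroid is at mid-height, ȳ = 160 mm.
Transfer each piece to the horizontal axis through the centroid using Ī + A·d² with d = y − 160:
  web: d = 0 mm → contributes +21 845 333 mm⁴
  top flange (beyond web): d = 149 mm → contributes +42 569 912 mm⁴
  bottom flange (beyond web): d = -149 mm → contributes +42 569 912 mm⁴
Total I = 106 985 157 mm⁴.

I_xx ≈ 1.070 × 10⁸ mm⁴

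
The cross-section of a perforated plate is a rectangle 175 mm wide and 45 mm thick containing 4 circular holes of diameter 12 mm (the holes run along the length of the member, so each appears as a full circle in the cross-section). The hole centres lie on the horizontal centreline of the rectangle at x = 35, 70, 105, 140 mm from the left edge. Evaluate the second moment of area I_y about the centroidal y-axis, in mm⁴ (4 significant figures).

Split into non-overlapping primitives; take the origin at the lower-left of the bounding box.
Plate: 175 × 45, A = 7 875 mm², x = 87.5 mm, Ī = 20 097 656 mm⁴.
Hole 1 (subtracted): ⌀12, A = 113.097 mm², x = 35 mm, Ī = 1017.88 mm⁴.
Hole 2 (subtracted): ⌀12, A = 113.097 mm², x = 70 mm, Ī = 1017.88 mm⁴.
Hole 3 (subtracted): ⌀12, A = 113.097 mm², x = 105 mm, Ī = 1017.88 mm⁴.
Hole 4 (subtracted): ⌀12, A = 113.097 mm², x = 140 mm, Ī = 1017.88 mm⁴.
By symmetry the centroid is at mid-width, x̄ = 87.5 mm.
Transfer each piece to the centroidal y-axis using Ī + A·d² with d = x − 87.5:
  plate: d = 0 mm → contributes +20 097 656 mm⁴
  hole 1: d = -52.5 mm → contributes −312 742 mm⁴
  hole 2: d = -17.5 mm → contributes −35653.9 mm⁴
  hole 3: d = 17.5 mm → contributes −35653.9 mm⁴
  hole 4: d = 52.5 mm → contributes −312 742 mm⁴
Total I = 19 400 864 mm⁴.

I_y ≈ 1.940 × 10⁷ mm⁴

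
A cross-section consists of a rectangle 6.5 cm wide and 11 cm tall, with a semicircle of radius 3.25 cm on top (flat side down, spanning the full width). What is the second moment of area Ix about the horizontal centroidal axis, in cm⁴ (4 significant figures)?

Ix ≈ 1371 cm⁴

Treat the section as a set of non-overlapping primitives; coordinates are from the bounding-box lower-left.
Rectangular body: 6.5 × 11, A = 71.5 cm², y = 5.5 cm, Ī = 720.958 cm⁴.
Semicircular cap: semicircle r = 3.25, A = 16.5915 cm², y = 12.3793 cm, Ī = 12.2452 cm⁴.
Centroid: ȳ = ΣA·y / ΣA = 6.79568 cm.
Transfer each piece to the horizontal centroidal axis using Ī + A·d² with d = y − 6.79568:
  rectangular body: d = -1.29568 cm → contributes +840.992 cm⁴
  semicircular cap: d = 5.58366 cm → contributes +529.523 cm⁴
Total I = 1370.52 cm⁴.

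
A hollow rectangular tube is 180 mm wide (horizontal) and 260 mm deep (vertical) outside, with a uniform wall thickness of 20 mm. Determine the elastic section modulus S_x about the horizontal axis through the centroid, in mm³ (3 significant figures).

Break the section into simple shapes (no overlaps), measuring from the bottom-left corner of the bounding box.
Outer rectangle: 180 × 260, A = 46 800 mm², y = 130 mm, Ī = 263 640 000 mm⁴.
Inner void (subtracted): 140 × 220, A = 30 800 mm², y = 130 mm, Ī = 124 226 667 mm⁴.
By symmetry the centroid is at mid-height, ȳ = 130 mm.
All pieces are centred on the horizontal axis through the centroid, so I = ΣĪ (holes subtracted) = 139 413 333 mm⁴.
Extreme fibre distance c = 130 mm; S = I/c = 1 072 410 mm³.

S_x ≈ 1.07 × 10⁶ mm³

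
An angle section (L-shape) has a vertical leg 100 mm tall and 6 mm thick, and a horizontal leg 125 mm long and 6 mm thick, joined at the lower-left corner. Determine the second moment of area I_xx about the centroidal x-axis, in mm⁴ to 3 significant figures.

I_xx ≈ 1.22 × 10⁶ mm⁴

Split into non-overlapping primitives; take the origin at the lower-left of the bounding box.
Vertical leg: 6 × 100, A = 600 mm², y = 50 mm, Ī = 500 000 mm⁴.
Horizontal leg (remainder): 119 × 6, A = 714 mm², y = 3 mm, Ī = 2 142 mm⁴.
Centroid: ȳ = ΣA·y / ΣA = 24.461 mm.
Transfer each piece to the centroidal x-axis using Ī + A·d² with d = y − 24.461:
  vertical leg: d = 25.539 mm → contributes +891 339 mm⁴
  horizontal leg (remainder): d = -21.461 mm → contributes +330 998 mm⁴
Total I = 1 222 337 mm⁴.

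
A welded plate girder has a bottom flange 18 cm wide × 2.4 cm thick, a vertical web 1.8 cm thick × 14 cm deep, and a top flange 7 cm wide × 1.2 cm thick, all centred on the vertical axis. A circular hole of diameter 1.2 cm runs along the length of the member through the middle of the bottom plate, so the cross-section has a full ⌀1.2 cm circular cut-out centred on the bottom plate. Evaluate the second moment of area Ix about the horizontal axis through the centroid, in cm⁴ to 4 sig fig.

Ix ≈ 2703 cm⁴

Treat the section as a set of non-overlapping primitives; coordinates are from the bounding-box lower-left.
Bottom plate: 18 × 2.4, A = 43.2 cm², y = 1.2 cm, Ī = 20.736 cm⁴.
Web plate: 1.8 × 14, A = 25.2 cm², y = 9.4 cm, Ī = 411.6 cm⁴.
Top plate: 7 × 1.2, A = 8.4 cm², y = 17 cm, Ī = 1.008 cm⁴.
Hole (subtracted): ⌀1.2, A = 1.13097 cm², y = 1.2 cm, Ī = 0.101788 cm⁴.
Centroid: ȳ = ΣA·y / ΣA = 5.68479 cm.
Transfer each piece to the horizontal axis through the centroid using Ī + A·d² with d = y − 5.68479:
  bottom plate: d = -4.48479 cm → contributes +889.634 cm⁴
  web plate: d = 3.71521 cm → contributes +759.429 cm⁴
  top plate: d = 11.3152 cm → contributes +1076.49 cm⁴
  hole: d = -4.48479 cm → contributes −22.8495 cm⁴
Total I = 2702.71 cm⁴.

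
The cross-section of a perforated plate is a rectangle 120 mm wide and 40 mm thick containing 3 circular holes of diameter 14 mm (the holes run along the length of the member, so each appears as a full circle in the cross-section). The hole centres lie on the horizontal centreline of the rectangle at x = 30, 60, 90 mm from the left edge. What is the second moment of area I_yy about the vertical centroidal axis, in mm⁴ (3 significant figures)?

Treat the section as a set of non-overlapping primitives; coordinates are from the bounding-box lower-left.
Plate: 120 × 40, A = 4 800 mm², x = 60 mm, Ī = 5 760 000 mm⁴.
Hole 1 (subtracted): ⌀14, A = 153.94 mm², x = 30 mm, Ī = 1885.7 mm⁴.
Hole 2 (subtracted): ⌀14, A = 153.94 mm², x = 60 mm, Ī = 1885.7 mm⁴.
Hole 3 (subtracted): ⌀14, A = 153.94 mm², x = 90 mm, Ī = 1885.7 mm⁴.
By symmetry the centroid is at mid-width, x̄ = 60 mm.
Transfer each piece to the vertical centroidal axis using Ī + A·d² with d = x − 60:
  plate: d = 0 mm → contributes +5 760 000 mm⁴
  hole 1: d = -30 mm → contributes −140 430 mm⁴
  hole 2: d = 0 mm → contributes −1885.7 mm⁴
  hole 3: d = 30 mm → contributes −140 430 mm⁴
Total I = 5 477 254 mm⁴.

I_yy ≈ 5.48 × 10⁶ mm⁴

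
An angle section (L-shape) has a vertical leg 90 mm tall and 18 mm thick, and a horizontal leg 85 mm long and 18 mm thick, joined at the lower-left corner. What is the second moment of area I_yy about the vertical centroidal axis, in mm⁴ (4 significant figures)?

Break the section into simple shapes (no overlaps), measuring from the bottom-left corner of the bounding box.
Vertical leg: 18 × 90, A = 1 620 mm², x = 9 mm, Ī = 43 740 mm⁴.
Horizontal leg (remainder): 67 × 18, A = 1 206 mm², x = 51.5 mm, Ī = 451 145 mm⁴.
Centroid: x̄ = ΣA·x / ΣA = 27.1369 mm.
Transfer each piece to the vertical centroidal axis using Ī + A·d² with d = x − 27.1369:
  vertical leg: d = -18.1369 mm → contributes +576 637 mm⁴
  horizontal leg (remainder): d = 24.3631 mm → contributes +1 166 976 mm⁴
Total I = 1 743 613 mm⁴.

I_yy ≈ 1.744 × 10⁶ mm⁴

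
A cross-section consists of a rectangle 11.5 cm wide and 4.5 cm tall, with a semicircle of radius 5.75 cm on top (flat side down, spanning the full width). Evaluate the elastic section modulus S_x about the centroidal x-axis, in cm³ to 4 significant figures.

S_x ≈ 137.6 cm³

Decompose the section into non-overlapping parts with the origin at the bottom-left of its bounding rectangle.
Rectangular body: 11.5 × 4.5, A = 51.75 cm², y = 2.25 cm, Ī = 87.3281 cm⁴.
Semicircular cap: semicircle r = 5.75, A = 51.9345 cm², y = 6.94038 cm, Ī = 119.979 cm⁴.
Centroid: ȳ = ΣA·y / ΣA = 4.59936 cm.
Transfer each piece to the centroidal x-axis using Ī + A·d² with d = y − 4.59936:
  rectangular body: d = -2.34936 cm → contributes +372.962 cm⁴
  semicircular cap: d = 2.34102 cm → contributes +404.598 cm⁴
Total I = 777.56 cm⁴.
Extreme fibre distance c = 5.65064 cm; S = I/c = 137.606 cm³.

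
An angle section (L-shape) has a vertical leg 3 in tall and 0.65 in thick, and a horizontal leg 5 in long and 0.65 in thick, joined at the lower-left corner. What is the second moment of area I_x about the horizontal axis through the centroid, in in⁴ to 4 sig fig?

Break the section into simple shapes (no overlaps), measuring from the bottom-left corner of the bounding box.
Vertical leg: 0.65 × 3, A = 1.95 in², y = 1.5 in, Ī = 1.4625 in⁴.
Horizontal leg (remainder): 4.35 × 0.65, A = 2.8275 in², y = 0.325 in, Ī = 0.0995516 in⁴.
Centroid: ȳ = ΣA·y / ΣA = 0.804592 in.
Transfer each piece to the horizontal axis through the centroid using Ī + A·d² with d = y − 0.804592:
  vertical leg: d = 0.695408 in → contributes +2.40551 in⁴
  horizontal leg (remainder): d = -0.479592 in → contributes +0.7499 in⁴
Total I = 3.15541 in⁴.

I_x ≈ 3.155 in⁴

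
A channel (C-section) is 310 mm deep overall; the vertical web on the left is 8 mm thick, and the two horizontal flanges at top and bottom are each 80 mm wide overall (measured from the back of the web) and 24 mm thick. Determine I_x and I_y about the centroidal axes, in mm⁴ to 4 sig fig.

Decompose the section into non-overlapping parts with the origin at the bottom-left of its bounding rectangle.
Web: 8 × 310, A = 2 480 mm², y = 155 mm, Ī = 19 860 667 mm⁴.
Top flange (beyond web): 72 × 24, A = 1 728 mm², y = 298 mm, Ī = 82 944 mm⁴.
Bottom flange (beyond web): 72 × 24, A = 1 728 mm², y = 12 mm, Ī = 82 944 mm⁴.
By symmetry the centroid is at mid-height, ȳ = 155 mm.
Transfer each piece to the centroidal x-axis using Ī + A·d² with d = y − 155:
  web: d = 0 mm → contributes +19 860 667 mm⁴
  top flange (beyond web): d = 143 mm → contributes +35 418 816 mm⁴
  bottom flange (beyond web): d = -143 mm → contributes +35 418 816 mm⁴
Total I = 90 698 299 mm⁴.
For the y-axis: x̄ = 27.2884 mm.
Repeating about the centroidal y-axis gives I_y = 3 816 429 mm⁴.

I_x ≈ 9.070 × 10⁷ mm⁴, I_y ≈ 3.816 × 10⁶ mm⁴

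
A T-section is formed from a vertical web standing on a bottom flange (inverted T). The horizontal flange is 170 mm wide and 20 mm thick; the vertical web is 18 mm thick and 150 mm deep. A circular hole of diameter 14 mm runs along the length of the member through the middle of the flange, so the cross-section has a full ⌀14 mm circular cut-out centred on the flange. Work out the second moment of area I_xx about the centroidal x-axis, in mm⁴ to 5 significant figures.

Split into non-overlapping primitives; take the origin at the lower-left of the bounding box.
Flange: 170 × 20, A = 3 400 mm², y = 10 mm, Ī = 113333.3 mm⁴.
Web: 18 × 150, A = 2 700 mm², y = 95 mm, Ī = 5 062 500 mm⁴.
Hole (subtracted): ⌀14, A = 153.938 mm², y = 10 mm, Ī = 1885.741 mm⁴.
Centroid: ȳ = ΣA·y / ΣA = 48.59697 mm.
Transfer each piece to the centroidal x-axis using Ī + A·d² with d = y − 48.59697:
  flange: d = -38.59697 mm → contributes +5 178 403 mm⁴
  web: d = 46.40303 mm → contributes +10 876 250 mm⁴
  hole: d = -38.59697 mm → contributes −231211.3 mm⁴
Total I = 15 823 442 mm⁴.

I_xx ≈ 1.5823 × 10⁷ mm⁴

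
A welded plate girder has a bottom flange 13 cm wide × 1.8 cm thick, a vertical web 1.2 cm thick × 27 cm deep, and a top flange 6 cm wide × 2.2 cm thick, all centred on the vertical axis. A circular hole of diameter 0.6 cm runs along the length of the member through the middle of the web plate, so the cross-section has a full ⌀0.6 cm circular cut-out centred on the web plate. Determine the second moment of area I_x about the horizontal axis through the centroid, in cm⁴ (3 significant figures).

Decompose the section into non-overlapping parts with the origin at the bottom-left of its bounding rectangle.
Bottom plate: 13 × 1.8, A = 23.4 cm², y = 0.9 cm, Ī = 6.318 cm⁴.
Web plate: 1.2 × 27, A = 32.4 cm², y = 15.3 cm, Ī = 1968.3 cm⁴.
Top plate: 6 × 2.2, A = 13.2 cm², y = 29.9 cm, Ī = 5.324 cm⁴.
Hole (subtracted): ⌀0.6, A = 0.28274 cm², y = 15.3 cm, Ī = 0.0063617 cm⁴.
Centroid: ȳ = ΣA·y / ΣA = 13.201 cm.
Transfer each piece to the horizontal axis through the centroid using Ī + A·d² with d = y − 13.201:
  bottom plate: d = -12.301 cm → contributes +3547.1 cm⁴
  web plate: d = 2.099 cm → contributes +2111.1 cm⁴
  top plate: d = 16.699 cm → contributes +3686.2 cm⁴
  hole: d = 2.099 cm → contributes −1.2521 cm⁴
Total I = 9343.1 cm⁴.

I_x ≈ 9340 cm⁴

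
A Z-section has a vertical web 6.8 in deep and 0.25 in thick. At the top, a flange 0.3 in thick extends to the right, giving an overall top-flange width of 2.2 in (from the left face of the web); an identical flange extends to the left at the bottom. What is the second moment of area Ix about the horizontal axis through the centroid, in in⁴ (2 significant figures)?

Split into non-overlapping primitives; take the origin at the lower-left of the bounding box.
Web: 0.25 × 6.8, A = 1.7 in², y = 3.4 in, Ī = 6.551 in⁴.
Top flange (beyond web): 1.95 × 0.3, A = 0.585 in², y = 6.65 in, Ī = 0.004388 in⁴.
Bottom flange (beyond web): 1.95 × 0.3, A = 0.585 in², y = 0.15 in, Ī = 0.004388 in⁴.
Centroid: ȳ = ΣA·y / ΣA = 3.4 in.
Transfer each piece to the horizontal axis through the centroid using Ī + A·d² with d = y − 3.4:
  web: d = 0 in → contributes +6.551 in⁴
  top flange (beyond web): d = 3.25 in → contributes +6.183 in⁴
  bottom flange (beyond web): d = -3.25 in → contributes +6.183 in⁴
Total I = 18.92 in⁴.

Ix ≈ 19 in⁴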